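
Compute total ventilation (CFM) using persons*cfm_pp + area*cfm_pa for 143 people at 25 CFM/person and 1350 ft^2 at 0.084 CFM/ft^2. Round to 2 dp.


Total = 143*25 + 1350*0.084 = 3688.40 CFM

3688.40 CFM


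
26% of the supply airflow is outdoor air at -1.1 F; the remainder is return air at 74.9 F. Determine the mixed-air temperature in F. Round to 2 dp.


T_mix = 0.26*(-1.1) + 0.74*74.9 = 55.14 F

55.14 F


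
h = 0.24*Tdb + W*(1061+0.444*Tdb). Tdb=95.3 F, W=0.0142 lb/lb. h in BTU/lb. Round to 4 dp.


h = 0.24*95.3 + 0.0142*(1061+0.444*95.3) = 38.5390 BTU/lb

38.5390 BTU/lb


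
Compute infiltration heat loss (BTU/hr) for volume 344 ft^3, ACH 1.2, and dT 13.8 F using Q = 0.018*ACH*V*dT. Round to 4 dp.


Q = 0.018 * 1.2 * 344 * 13.8 = 102.5395 BTU/hr

102.5395 BTU/hr


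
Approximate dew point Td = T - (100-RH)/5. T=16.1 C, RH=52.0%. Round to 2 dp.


Td = 16.1 - (100-52.0)/5 = 6.50 C

6.50 C


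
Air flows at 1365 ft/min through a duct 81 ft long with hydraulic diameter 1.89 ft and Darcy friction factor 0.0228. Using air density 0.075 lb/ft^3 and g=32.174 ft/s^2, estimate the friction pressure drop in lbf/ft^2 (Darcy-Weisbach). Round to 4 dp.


v_fps = 1365/60 = 22.75 ft/s
dp = 0.0228*(81/1.89)*0.075*22.75^2/(2*32.174) = 0.5895 lbf/ft^2

0.5895 lbf/ft^2


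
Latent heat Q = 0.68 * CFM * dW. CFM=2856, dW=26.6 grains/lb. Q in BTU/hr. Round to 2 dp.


Q = 0.68 * 2856 * 26.6 = 51659.33 BTU/hr

51659.33 BTU/hr


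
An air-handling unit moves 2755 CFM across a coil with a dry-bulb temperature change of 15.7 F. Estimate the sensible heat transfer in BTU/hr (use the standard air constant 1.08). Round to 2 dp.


Q = 1.08 * 2755 * 15.7 = 46713.78 BTU/hr

46713.78 BTU/hr


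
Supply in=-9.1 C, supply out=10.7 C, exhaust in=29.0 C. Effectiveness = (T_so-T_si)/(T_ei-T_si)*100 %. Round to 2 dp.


eff = (10.7-(-9.1))/(29.0-(-9.1))*100 = 51.97 %

51.97 %


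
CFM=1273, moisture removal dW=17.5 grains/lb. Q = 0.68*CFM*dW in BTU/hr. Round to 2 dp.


Q = 0.68 * 1273 * 17.5 = 15148.70 BTU/hr

15148.70 BTU/hr


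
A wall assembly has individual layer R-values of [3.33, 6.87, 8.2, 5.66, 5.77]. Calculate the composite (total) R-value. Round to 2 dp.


R_total = 3.33 + 6.87 + 8.2 + 5.66 + 5.77 = 29.83

29.83


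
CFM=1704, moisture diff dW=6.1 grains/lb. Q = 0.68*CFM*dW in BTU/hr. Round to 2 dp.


Q = 0.68 * 1704 * 6.1 = 7068.19 BTU/hr

7068.19 BTU/hr


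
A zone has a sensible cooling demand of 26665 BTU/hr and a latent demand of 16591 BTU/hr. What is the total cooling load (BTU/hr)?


Qt = 26665 + 16591 = 43256 BTU/hr

43256 BTU/hr


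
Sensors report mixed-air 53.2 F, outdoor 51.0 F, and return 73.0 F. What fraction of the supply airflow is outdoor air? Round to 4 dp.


frac = (53.2 - 73.0) / (51.0 - 73.0) = 0.9000

0.9000


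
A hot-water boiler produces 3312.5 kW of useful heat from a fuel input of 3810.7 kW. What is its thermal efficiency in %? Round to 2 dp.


eta = (3312.5/3810.7)*100 = 86.93 %

86.93 %


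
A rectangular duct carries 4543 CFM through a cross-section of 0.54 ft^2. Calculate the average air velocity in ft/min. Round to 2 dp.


V = 4543 / 0.54 = 8412.96 ft/min

8412.96 ft/min


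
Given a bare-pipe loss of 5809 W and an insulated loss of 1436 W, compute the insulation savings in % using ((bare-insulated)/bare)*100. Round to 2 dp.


Savings = ((5809-1436)/5809)*100 = 75.28 %

75.28 %


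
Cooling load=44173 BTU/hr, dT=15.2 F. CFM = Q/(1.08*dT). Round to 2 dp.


CFM = 44173 / (1.08 * 15.2) = 2690.85

2690.85 CFM


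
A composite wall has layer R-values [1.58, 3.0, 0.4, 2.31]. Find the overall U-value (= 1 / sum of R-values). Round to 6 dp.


R_total = 1.58 + 3.0 + 0.4 + 2.31 = 7.29
U = 1/7.29 = 0.137174

0.137174


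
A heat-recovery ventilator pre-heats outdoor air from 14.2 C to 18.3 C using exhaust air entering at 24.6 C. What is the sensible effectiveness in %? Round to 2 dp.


eff = (18.3-14.2)/(24.6-14.2)*100 = 39.42 %

39.42 %


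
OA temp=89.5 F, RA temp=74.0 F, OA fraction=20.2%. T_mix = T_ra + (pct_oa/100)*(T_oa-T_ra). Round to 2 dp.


T_mix = 74.0 + (20.2/100)*(89.5-74.0) = 77.13 F

77.13 F


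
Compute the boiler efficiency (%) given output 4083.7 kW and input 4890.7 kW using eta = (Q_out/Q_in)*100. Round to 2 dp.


eta = (4083.7/4890.7)*100 = 83.50 %

83.50 %


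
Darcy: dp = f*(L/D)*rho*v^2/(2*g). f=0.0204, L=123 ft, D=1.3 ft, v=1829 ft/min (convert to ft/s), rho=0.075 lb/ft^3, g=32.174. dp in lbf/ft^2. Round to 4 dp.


v_fps = 1829/60 = 30.4833 ft/s
dp = 0.0204*(123/1.3)*0.075*30.4833^2/(2*32.174) = 2.0905 lbf/ft^2

2.0905 lbf/ft^2


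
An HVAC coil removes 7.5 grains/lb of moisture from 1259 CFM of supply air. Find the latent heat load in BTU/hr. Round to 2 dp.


Q = 0.68 * 1259 * 7.5 = 6420.90 BTU/hr

6420.90 BTU/hr


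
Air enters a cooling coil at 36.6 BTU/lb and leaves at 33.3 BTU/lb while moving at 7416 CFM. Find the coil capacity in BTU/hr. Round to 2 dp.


Q = 4.5 * 7416 * (36.6 - 33.3) = 110127.60 BTU/hr

110127.60 BTU/hr


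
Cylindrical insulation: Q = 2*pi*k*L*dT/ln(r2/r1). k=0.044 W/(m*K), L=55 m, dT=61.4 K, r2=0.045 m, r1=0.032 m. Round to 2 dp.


Q = 2*pi*0.044*55*61.4/ln(0.045/0.032) = 2738.44 W

2738.44 W


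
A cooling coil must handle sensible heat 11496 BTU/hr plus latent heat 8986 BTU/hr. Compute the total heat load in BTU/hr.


Qt = 11496 + 8986 = 20482 BTU/hr

20482 BTU/hr


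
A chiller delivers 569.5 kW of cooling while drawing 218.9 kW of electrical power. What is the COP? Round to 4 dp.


COP = 569.5 / 218.9 = 2.6016

2.6016


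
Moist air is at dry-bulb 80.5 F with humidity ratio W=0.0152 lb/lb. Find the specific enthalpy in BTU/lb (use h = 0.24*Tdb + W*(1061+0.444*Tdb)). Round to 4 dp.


h = 0.24*80.5 + 0.0152*(1061+0.444*80.5) = 35.9905 BTU/lb

35.9905 BTU/lb


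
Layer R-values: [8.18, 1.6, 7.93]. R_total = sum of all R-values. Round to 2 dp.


R_total = 8.18 + 1.6 + 7.93 = 17.71

17.71


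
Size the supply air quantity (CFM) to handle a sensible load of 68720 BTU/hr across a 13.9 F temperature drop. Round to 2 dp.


CFM = 68720 / (1.08 * 13.9) = 4577.67

4577.67 CFM


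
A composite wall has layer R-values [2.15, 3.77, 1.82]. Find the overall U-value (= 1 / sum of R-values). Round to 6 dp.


R_total = 2.15 + 3.77 + 1.82 = 7.74
U = 1/7.74 = 0.129199

0.129199


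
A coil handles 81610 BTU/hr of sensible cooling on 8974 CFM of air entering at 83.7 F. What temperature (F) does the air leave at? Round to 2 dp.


dT = 81610/(1.08*8974) = 8.4204
T_leave = 83.7 - 8.4204 = 75.28 F

75.28 F


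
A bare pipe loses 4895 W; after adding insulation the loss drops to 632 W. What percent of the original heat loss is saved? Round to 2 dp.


Savings = ((4895-632)/4895)*100 = 87.09 %

87.09 %


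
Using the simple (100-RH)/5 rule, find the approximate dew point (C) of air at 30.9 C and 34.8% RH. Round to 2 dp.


Td = 30.9 - (100-34.8)/5 = 17.86 C

17.86 C


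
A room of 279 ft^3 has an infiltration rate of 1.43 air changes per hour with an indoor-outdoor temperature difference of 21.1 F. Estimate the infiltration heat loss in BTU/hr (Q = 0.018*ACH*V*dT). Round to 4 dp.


Q = 0.018 * 1.43 * 279 * 21.1 = 151.5288 BTU/hr

151.5288 BTU/hr


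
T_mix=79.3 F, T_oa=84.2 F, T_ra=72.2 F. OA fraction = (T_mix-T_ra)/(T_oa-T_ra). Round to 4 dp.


frac = (79.3 - 72.2) / (84.2 - 72.2) = 0.5917

0.5917


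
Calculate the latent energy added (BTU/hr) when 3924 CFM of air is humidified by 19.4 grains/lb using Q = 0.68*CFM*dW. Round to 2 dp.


Q = 0.68 * 3924 * 19.4 = 51765.41 BTU/hr

51765.41 BTU/hr


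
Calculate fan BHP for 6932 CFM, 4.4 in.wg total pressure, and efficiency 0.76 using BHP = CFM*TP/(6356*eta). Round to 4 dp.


BHP = 6932 * 4.4 / (6356 * 0.76) = 6.3141 hp

6.3141 hp


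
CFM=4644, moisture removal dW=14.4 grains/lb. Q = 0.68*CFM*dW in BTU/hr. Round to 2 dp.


Q = 0.68 * 4644 * 14.4 = 45474.05 BTU/hr

45474.05 BTU/hr


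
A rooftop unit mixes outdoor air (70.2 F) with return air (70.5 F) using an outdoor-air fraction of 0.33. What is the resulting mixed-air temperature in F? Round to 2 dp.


T_mix = 0.33*70.2 + 0.67*70.5 = 70.40 F

70.40 F


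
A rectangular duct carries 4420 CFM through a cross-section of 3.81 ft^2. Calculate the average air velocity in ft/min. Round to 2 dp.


V = 4420 / 3.81 = 1160.10 ft/min

1160.10 ft/min


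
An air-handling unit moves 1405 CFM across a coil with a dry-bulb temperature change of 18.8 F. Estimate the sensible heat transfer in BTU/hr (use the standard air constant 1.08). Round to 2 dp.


Q = 1.08 * 1405 * 18.8 = 28527.12 BTU/hr

28527.12 BTU/hr


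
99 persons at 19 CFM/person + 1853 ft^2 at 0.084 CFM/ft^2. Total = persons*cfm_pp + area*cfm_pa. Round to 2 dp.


Total = 99*19 + 1853*0.084 = 2036.65 CFM

2036.65 CFM


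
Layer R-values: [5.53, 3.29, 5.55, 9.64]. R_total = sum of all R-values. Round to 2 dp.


R_total = 5.53 + 3.29 + 5.55 + 9.64 = 24.01

24.01


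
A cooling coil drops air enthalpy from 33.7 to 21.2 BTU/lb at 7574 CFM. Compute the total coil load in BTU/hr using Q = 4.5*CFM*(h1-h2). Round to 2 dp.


Q = 4.5 * 7574 * (33.7 - 21.2) = 426037.50 BTU/hr

426037.50 BTU/hr


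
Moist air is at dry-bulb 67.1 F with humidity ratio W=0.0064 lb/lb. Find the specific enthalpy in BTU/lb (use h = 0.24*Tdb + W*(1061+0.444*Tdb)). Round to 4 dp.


h = 0.24*67.1 + 0.0064*(1061+0.444*67.1) = 23.0851 BTU/lb

23.0851 BTU/lb


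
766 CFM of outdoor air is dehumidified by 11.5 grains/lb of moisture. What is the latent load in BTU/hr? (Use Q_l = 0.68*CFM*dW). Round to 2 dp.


Q = 0.68 * 766 * 11.5 = 5990.12 BTU/hr

5990.12 BTU/hr


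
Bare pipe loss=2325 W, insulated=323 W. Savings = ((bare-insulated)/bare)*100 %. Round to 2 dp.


Savings = ((2325-323)/2325)*100 = 86.11 %

86.11 %


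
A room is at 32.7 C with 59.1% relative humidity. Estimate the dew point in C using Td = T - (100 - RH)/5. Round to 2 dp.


Td = 32.7 - (100-59.1)/5 = 24.52 C

24.52 C


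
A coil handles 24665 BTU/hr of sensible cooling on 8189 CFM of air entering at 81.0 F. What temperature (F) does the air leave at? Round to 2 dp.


dT = 24665/(1.08*8189) = 2.7889
T_leave = 81.0 - 2.7889 = 78.21 F

78.21 F


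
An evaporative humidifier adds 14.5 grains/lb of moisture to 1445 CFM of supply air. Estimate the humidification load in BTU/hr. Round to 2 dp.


Q = 0.68 * 1445 * 14.5 = 14247.70 BTU/hr

14247.70 BTU/hr


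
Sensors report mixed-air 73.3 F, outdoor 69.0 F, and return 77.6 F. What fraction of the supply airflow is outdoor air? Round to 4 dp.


frac = (73.3 - 77.6) / (69.0 - 77.6) = 0.5000

0.5000


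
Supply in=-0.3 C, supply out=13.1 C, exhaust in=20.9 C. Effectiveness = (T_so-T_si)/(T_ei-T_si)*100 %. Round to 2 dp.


eff = (13.1-(-0.3))/(20.9-(-0.3))*100 = 63.21 %

63.21 %


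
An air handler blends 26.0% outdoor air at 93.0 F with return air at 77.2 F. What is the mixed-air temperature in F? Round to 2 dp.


T_mix = 77.2 + (26.0/100)*(93.0-77.2) = 81.31 F

81.31 F


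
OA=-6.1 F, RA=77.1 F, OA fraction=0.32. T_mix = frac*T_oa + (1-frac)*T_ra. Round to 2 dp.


T_mix = 0.32*(-6.1) + 0.68*77.1 = 50.48 F

50.48 F


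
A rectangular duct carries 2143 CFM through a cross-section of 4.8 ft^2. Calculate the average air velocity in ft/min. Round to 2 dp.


V = 2143 / 4.8 = 446.46 ft/min

446.46 ft/min


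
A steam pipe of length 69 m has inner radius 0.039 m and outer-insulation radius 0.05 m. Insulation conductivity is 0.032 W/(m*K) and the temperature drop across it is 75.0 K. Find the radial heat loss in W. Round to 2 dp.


Q = 2*pi*0.032*69*75.0/ln(0.05/0.039) = 4187.76 W

4187.76 W


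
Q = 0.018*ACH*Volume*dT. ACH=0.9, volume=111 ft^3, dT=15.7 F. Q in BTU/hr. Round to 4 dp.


Q = 0.018 * 0.9 * 111 * 15.7 = 28.2317 BTU/hr

28.2317 BTU/hr


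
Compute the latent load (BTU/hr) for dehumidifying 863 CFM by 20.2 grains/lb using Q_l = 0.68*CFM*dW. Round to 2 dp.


Q = 0.68 * 863 * 20.2 = 11854.17 BTU/hr

11854.17 BTU/hr


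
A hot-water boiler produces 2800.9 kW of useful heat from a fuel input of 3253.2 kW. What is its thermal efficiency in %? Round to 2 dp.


eta = (2800.9/3253.2)*100 = 86.10 %

86.10 %


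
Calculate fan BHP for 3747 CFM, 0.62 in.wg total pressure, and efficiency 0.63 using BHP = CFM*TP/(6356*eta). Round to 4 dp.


BHP = 3747 * 0.62 / (6356 * 0.63) = 0.5802 hp

0.5802 hp


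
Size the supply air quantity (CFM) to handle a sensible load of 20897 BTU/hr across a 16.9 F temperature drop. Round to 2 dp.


CFM = 20897 / (1.08 * 16.9) = 1144.92

1144.92 CFM


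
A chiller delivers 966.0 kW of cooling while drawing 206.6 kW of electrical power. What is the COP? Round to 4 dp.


COP = 966.0 / 206.6 = 4.6757

4.6757


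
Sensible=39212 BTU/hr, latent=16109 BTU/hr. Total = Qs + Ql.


Qt = 39212 + 16109 = 55321 BTU/hr

55321 BTU/hr


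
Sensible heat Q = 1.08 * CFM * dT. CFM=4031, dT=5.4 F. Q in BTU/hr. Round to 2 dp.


Q = 1.08 * 4031 * 5.4 = 23508.79 BTU/hr

23508.79 BTU/hr


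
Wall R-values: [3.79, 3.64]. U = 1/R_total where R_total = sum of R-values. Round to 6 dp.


R_total = 3.79 + 3.64 = 7.43
U = 1/7.43 = 0.134590

0.134590


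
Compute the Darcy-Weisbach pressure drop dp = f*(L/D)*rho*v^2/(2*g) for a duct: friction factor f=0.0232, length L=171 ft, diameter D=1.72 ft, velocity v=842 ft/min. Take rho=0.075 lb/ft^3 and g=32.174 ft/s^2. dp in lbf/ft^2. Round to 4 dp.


v_fps = 842/60 = 14.0333 ft/s
dp = 0.0232*(171/1.72)*0.075*14.0333^2/(2*32.174) = 0.5294 lbf/ft^2

0.5294 lbf/ft^2


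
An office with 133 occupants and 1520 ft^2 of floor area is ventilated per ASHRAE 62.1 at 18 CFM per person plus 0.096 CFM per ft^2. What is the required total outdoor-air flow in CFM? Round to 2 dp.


Total = 133*18 + 1520*0.096 = 2539.92 CFM

2539.92 CFM


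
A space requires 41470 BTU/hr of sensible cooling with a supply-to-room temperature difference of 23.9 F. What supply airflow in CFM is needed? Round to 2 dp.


CFM = 41470 / (1.08 * 23.9) = 1606.62

1606.62 CFM


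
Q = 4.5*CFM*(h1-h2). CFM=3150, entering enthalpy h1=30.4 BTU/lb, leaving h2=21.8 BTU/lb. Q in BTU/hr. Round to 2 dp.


Q = 4.5 * 3150 * (30.4 - 21.8) = 121905.00 BTU/hr

121905.00 BTU/hr


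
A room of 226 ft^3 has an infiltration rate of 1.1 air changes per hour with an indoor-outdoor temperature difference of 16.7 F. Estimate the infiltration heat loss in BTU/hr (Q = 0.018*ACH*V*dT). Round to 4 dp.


Q = 0.018 * 1.1 * 226 * 16.7 = 74.7292 BTU/hr

74.7292 BTU/hr


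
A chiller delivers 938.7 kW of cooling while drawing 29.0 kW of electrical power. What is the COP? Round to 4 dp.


COP = 938.7 / 29.0 = 32.3690

32.3690


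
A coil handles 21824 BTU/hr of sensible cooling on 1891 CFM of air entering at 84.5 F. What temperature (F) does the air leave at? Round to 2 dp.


dT = 21824/(1.08*1891) = 10.6861
T_leave = 84.5 - 10.6861 = 73.81 F

73.81 F


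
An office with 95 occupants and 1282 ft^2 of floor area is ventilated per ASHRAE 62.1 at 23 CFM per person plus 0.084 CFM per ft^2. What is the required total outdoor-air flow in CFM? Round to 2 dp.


Total = 95*23 + 1282*0.084 = 2292.69 CFM

2292.69 CFM


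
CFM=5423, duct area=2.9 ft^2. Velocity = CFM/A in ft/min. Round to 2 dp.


V = 5423 / 2.9 = 1870.00 ft/min

1870.00 ft/min


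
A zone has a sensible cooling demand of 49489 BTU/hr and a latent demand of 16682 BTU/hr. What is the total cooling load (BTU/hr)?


Qt = 49489 + 16682 = 66171 BTU/hr

66171 BTU/hr


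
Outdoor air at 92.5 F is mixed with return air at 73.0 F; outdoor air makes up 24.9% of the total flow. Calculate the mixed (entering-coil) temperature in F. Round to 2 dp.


T_mix = 73.0 + (24.9/100)*(92.5-73.0) = 77.86 F

77.86 F


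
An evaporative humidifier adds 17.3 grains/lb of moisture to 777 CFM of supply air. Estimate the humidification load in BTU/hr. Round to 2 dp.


Q = 0.68 * 777 * 17.3 = 9140.63 BTU/hr

9140.63 BTU/hr


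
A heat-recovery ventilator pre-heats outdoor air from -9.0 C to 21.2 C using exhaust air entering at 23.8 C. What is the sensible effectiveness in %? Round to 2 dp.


eff = (21.2-(-9.0))/(23.8-(-9.0))*100 = 92.07 %

92.07 %


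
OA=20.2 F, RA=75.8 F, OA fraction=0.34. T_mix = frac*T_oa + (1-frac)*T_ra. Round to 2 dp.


T_mix = 0.34*20.2 + 0.66*75.8 = 56.90 F

56.90 F


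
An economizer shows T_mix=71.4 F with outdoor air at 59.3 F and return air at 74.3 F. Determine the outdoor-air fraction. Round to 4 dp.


frac = (71.4 - 74.3) / (59.3 - 74.3) = 0.1933

0.1933


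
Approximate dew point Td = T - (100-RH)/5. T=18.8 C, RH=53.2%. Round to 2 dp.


Td = 18.8 - (100-53.2)/5 = 9.44 C

9.44 C


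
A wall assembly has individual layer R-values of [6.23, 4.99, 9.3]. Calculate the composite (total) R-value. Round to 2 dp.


R_total = 6.23 + 4.99 + 9.3 = 20.52

20.52


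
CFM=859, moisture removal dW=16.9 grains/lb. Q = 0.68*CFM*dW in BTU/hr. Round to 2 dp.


Q = 0.68 * 859 * 16.9 = 9871.63 BTU/hr

9871.63 BTU/hr


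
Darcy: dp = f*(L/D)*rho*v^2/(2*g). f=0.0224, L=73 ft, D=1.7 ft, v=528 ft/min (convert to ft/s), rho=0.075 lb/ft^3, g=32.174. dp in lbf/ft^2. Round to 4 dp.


v_fps = 528/60 = 8.8 ft/s
dp = 0.0224*(73/1.7)*0.075*8.8^2/(2*32.174) = 0.0868 lbf/ft^2

0.0868 lbf/ft^2


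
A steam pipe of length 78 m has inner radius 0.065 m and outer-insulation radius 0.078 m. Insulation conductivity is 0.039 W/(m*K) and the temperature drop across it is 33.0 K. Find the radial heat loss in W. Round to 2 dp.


Q = 2*pi*0.039*78*33.0/ln(0.078/0.065) = 3459.51 W

3459.51 W


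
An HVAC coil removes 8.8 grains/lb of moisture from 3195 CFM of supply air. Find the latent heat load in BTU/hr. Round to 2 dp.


Q = 0.68 * 3195 * 8.8 = 19118.88 BTU/hr

19118.88 BTU/hr


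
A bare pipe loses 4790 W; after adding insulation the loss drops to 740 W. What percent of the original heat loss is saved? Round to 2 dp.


Savings = ((4790-740)/4790)*100 = 84.55 %

84.55 %


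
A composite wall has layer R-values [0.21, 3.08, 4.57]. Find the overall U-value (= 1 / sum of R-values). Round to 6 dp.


R_total = 0.21 + 3.08 + 4.57 = 7.86
U = 1/7.86 = 0.127226

0.127226


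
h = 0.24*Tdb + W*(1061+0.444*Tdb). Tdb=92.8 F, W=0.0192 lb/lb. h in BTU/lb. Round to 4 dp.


h = 0.24*92.8 + 0.0192*(1061+0.444*92.8) = 43.4343 BTU/lb

43.4343 BTU/lb


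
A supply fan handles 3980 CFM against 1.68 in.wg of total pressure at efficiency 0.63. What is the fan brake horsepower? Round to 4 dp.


BHP = 3980 * 1.68 / (6356 * 0.63) = 1.6698 hp

1.6698 hp


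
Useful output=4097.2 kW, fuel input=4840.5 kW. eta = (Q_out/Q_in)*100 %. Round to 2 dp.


eta = (4097.2/4840.5)*100 = 84.64 %

84.64 %


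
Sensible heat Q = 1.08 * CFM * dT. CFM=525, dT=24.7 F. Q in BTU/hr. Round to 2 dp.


Q = 1.08 * 525 * 24.7 = 14004.90 BTU/hr

14004.90 BTU/hr


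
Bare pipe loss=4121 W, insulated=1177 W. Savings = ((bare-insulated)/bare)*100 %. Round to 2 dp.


Savings = ((4121-1177)/4121)*100 = 71.44 %

71.44 %


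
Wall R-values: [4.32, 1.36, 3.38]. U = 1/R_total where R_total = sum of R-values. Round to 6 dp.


R_total = 4.32 + 1.36 + 3.38 = 9.06
U = 1/9.06 = 0.110375

0.110375


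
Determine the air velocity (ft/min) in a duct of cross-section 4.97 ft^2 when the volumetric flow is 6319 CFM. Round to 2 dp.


V = 6319 / 4.97 = 1271.43 ft/min

1271.43 ft/min


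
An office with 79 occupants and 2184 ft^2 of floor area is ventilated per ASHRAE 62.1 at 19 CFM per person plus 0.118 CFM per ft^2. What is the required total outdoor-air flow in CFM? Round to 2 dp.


Total = 79*19 + 2184*0.118 = 1758.71 CFM

1758.71 CFM


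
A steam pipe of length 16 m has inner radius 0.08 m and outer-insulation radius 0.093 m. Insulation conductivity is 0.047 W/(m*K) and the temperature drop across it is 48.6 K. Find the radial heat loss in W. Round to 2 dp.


Q = 2*pi*0.047*16*48.6/ln(0.093/0.08) = 1525.06 W

1525.06 W


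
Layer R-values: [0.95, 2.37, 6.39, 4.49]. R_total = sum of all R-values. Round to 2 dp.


R_total = 0.95 + 2.37 + 6.39 + 4.49 = 14.20

14.20


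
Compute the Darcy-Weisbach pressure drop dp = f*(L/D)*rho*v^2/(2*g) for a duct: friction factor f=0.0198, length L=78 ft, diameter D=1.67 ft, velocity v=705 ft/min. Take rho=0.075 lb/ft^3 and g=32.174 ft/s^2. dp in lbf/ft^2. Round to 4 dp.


v_fps = 705/60 = 11.75 ft/s
dp = 0.0198*(78/1.67)*0.075*11.75^2/(2*32.174) = 0.1488 lbf/ft^2

0.1488 lbf/ft^2


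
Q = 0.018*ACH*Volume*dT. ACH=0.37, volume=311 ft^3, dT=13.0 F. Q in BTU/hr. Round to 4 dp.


Q = 0.018 * 0.37 * 311 * 13.0 = 26.9264 BTU/hr

26.9264 BTU/hr


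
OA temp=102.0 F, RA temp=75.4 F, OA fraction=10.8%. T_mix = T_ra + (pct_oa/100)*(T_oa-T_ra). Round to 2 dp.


T_mix = 75.4 + (10.8/100)*(102.0-75.4) = 78.27 F

78.27 F


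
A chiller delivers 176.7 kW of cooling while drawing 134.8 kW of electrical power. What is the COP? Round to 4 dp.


COP = 176.7 / 134.8 = 1.3108

1.3108


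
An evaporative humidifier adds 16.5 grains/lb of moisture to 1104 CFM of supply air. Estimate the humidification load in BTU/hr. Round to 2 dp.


Q = 0.68 * 1104 * 16.5 = 12386.88 BTU/hr

12386.88 BTU/hr


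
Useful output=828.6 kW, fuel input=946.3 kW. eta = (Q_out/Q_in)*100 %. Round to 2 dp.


eta = (828.6/946.3)*100 = 87.56 %

87.56 %


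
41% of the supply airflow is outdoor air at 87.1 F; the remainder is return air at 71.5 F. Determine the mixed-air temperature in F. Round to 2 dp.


T_mix = 0.41*87.1 + 0.59*71.5 = 77.90 F

77.90 F


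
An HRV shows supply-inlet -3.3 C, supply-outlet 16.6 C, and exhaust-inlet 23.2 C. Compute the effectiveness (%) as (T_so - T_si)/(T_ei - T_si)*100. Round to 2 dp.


eff = (16.6-(-3.3))/(23.2-(-3.3))*100 = 75.09 %

75.09 %


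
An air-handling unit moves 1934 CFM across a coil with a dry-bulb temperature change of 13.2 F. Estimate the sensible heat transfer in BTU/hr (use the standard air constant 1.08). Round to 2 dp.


Q = 1.08 * 1934 * 13.2 = 27571.10 BTU/hr

27571.10 BTU/hr


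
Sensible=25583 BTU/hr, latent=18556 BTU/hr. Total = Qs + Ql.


Qt = 25583 + 18556 = 44139 BTU/hr

44139 BTU/hr


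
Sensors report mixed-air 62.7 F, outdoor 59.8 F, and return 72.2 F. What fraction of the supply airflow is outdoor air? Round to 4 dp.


frac = (62.7 - 72.2) / (59.8 - 72.2) = 0.7661

0.7661


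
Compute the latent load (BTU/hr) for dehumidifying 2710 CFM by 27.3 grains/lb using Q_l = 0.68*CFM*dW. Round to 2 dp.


Q = 0.68 * 2710 * 27.3 = 50308.44 BTU/hr

50308.44 BTU/hr


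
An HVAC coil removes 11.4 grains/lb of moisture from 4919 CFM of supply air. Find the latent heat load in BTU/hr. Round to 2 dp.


Q = 0.68 * 4919 * 11.4 = 38132.09 BTU/hr

38132.09 BTU/hr


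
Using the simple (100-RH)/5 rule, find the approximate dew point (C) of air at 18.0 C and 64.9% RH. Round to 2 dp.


Td = 18.0 - (100-64.9)/5 = 10.98 C

10.98 C


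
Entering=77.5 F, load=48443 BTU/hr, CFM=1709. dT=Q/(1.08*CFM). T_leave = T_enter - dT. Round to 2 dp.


dT = 48443/(1.08*1709) = 26.2461
T_leave = 77.5 - 26.2461 = 51.25 F

51.25 F


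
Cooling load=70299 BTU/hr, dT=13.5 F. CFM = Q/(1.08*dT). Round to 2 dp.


CFM = 70299 / (1.08 * 13.5) = 4821.60

4821.60 CFM


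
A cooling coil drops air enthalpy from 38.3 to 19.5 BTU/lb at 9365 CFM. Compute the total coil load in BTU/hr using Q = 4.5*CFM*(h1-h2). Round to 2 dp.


Q = 4.5 * 9365 * (38.3 - 19.5) = 792279.00 BTU/hr

792279.00 BTU/hr


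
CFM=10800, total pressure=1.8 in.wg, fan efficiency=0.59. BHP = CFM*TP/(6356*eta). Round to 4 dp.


BHP = 10800 * 1.8 / (6356 * 0.59) = 5.1839 hp

5.1839 hp


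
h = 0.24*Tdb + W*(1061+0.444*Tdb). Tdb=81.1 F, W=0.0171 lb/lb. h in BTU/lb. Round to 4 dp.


h = 0.24*81.1 + 0.0171*(1061+0.444*81.1) = 38.2228 BTU/lb

38.2228 BTU/lb


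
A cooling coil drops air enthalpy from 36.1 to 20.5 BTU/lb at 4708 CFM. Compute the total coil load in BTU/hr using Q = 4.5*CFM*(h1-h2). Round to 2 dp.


Q = 4.5 * 4708 * (36.1 - 20.5) = 330501.60 BTU/hr

330501.60 BTU/hr


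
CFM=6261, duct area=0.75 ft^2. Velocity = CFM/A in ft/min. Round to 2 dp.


V = 6261 / 0.75 = 8348.00 ft/min

8348.00 ft/min


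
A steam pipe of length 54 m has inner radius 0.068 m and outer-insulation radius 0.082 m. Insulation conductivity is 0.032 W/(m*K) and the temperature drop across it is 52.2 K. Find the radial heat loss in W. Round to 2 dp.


Q = 2*pi*0.032*54*52.2/ln(0.082/0.068) = 3027.34 W

3027.34 W


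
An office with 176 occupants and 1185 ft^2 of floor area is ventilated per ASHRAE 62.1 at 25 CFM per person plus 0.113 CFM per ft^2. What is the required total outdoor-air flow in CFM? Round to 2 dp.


Total = 176*25 + 1185*0.113 = 4533.91 CFM

4533.91 CFM


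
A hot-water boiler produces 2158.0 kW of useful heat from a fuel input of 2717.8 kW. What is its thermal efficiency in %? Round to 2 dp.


eta = (2158.0/2717.8)*100 = 79.40 %

79.40 %


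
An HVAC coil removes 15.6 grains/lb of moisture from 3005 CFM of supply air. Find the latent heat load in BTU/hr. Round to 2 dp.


Q = 0.68 * 3005 * 15.6 = 31877.04 BTU/hr

31877.04 BTU/hr


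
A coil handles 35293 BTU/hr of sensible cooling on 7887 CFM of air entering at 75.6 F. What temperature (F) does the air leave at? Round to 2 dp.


dT = 35293/(1.08*7887) = 4.1434
T_leave = 75.6 - 4.1434 = 71.46 F

71.46 F


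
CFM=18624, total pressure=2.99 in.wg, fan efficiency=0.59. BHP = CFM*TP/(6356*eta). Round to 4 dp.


BHP = 18624 * 2.99 / (6356 * 0.59) = 14.8494 hp

14.8494 hp


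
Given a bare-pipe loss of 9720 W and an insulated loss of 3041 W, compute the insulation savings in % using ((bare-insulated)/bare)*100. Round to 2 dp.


Savings = ((9720-3041)/9720)*100 = 68.71 %

68.71 %


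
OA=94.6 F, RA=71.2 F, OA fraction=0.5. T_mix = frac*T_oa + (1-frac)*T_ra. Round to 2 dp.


T_mix = 0.5*94.6 + 0.5*71.2 = 82.90 F

82.90 F


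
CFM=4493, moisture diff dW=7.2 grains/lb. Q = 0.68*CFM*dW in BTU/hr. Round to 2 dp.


Q = 0.68 * 4493 * 7.2 = 21997.73 BTU/hr

21997.73 BTU/hr


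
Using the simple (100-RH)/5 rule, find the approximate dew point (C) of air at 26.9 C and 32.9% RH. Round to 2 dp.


Td = 26.9 - (100-32.9)/5 = 13.48 C

13.48 C


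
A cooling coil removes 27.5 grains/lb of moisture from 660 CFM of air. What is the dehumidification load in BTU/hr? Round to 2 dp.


Q = 0.68 * 660 * 27.5 = 12342.00 BTU/hr

12342.00 BTU/hr


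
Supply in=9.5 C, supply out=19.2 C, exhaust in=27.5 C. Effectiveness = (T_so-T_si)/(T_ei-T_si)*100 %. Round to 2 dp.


eff = (19.2-9.5)/(27.5-9.5)*100 = 53.89 %

53.89 %


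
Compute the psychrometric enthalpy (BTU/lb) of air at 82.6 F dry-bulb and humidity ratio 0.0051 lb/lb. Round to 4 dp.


h = 0.24*82.6 + 0.0051*(1061+0.444*82.6) = 25.4221 BTU/lb

25.4221 BTU/lb


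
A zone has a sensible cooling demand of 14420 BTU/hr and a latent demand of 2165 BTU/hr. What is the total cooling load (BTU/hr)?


Qt = 14420 + 2165 = 16585 BTU/hr

16585 BTU/hr


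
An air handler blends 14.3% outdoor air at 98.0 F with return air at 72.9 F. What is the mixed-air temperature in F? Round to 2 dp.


T_mix = 72.9 + (14.3/100)*(98.0-72.9) = 76.49 F

76.49 F


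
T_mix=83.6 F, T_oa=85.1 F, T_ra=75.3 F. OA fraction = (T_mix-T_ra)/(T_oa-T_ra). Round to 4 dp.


frac = (83.6 - 75.3) / (85.1 - 75.3) = 0.8469

0.8469


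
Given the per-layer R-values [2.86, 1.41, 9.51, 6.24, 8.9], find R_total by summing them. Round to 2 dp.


R_total = 2.86 + 1.41 + 9.51 + 6.24 + 8.9 = 28.92

28.92


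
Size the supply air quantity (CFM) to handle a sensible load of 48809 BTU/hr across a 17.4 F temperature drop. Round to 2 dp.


CFM = 48809 / (1.08 * 17.4) = 2597.33

2597.33 CFM


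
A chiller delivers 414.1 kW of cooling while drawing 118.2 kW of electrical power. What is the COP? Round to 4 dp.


COP = 414.1 / 118.2 = 3.5034

3.5034


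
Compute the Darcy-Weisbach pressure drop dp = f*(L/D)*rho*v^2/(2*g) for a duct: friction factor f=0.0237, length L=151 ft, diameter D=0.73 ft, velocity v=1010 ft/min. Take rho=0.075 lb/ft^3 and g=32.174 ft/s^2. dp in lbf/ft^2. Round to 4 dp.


v_fps = 1010/60 = 16.8333 ft/s
dp = 0.0237*(151/0.73)*0.075*16.8333^2/(2*32.174) = 1.6191 lbf/ft^2

1.6191 lbf/ft^2


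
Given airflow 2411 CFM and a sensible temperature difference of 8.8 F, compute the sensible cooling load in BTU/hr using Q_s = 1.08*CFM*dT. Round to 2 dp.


Q = 1.08 * 2411 * 8.8 = 22914.14 BTU/hr

22914.14 BTU/hr


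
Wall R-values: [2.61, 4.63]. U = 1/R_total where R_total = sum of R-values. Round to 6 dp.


R_total = 2.61 + 4.63 = 7.24
U = 1/7.24 = 0.138122

0.138122


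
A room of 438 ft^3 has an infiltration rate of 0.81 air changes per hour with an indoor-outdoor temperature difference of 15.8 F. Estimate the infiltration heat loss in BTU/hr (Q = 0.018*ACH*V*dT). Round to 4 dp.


Q = 0.018 * 0.81 * 438 * 15.8 = 100.8994 BTU/hr

100.8994 BTU/hr


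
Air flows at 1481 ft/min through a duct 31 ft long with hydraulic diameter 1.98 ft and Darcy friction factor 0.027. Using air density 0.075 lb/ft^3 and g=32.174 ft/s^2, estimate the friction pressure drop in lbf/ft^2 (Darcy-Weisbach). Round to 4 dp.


v_fps = 1481/60 = 24.6833 ft/s
dp = 0.027*(31/1.98)*0.075*24.6833^2/(2*32.174) = 0.3002 lbf/ft^2

0.3002 lbf/ft^2


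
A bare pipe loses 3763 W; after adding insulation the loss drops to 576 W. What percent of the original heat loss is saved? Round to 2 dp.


Savings = ((3763-576)/3763)*100 = 84.69 %

84.69 %


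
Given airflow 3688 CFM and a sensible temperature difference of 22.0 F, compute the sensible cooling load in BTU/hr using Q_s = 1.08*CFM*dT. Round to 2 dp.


Q = 1.08 * 3688 * 22.0 = 87626.88 BTU/hr

87626.88 BTU/hr


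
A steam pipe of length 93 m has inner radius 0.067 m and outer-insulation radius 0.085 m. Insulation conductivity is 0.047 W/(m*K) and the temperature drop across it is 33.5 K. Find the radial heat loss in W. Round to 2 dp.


Q = 2*pi*0.047*93*33.5/ln(0.085/0.067) = 3866.38 W

3866.38 W


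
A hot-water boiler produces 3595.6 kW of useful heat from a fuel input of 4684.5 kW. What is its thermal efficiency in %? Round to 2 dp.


eta = (3595.6/4684.5)*100 = 76.76 %

76.76 %


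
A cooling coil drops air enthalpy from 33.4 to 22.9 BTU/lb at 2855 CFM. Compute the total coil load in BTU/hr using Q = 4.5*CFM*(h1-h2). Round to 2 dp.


Q = 4.5 * 2855 * (33.4 - 22.9) = 134898.75 BTU/hr

134898.75 BTU/hr


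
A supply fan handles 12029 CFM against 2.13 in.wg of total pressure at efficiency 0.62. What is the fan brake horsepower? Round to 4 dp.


BHP = 12029 * 2.13 / (6356 * 0.62) = 6.5018 hp

6.5018 hp


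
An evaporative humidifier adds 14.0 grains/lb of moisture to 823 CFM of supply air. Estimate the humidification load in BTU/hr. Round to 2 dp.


Q = 0.68 * 823 * 14.0 = 7834.96 BTU/hr

7834.96 BTU/hr


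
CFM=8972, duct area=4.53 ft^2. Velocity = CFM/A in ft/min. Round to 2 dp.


V = 8972 / 4.53 = 1980.57 ft/min

1980.57 ft/min


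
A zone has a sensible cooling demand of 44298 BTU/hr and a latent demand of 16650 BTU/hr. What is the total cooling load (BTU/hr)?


Qt = 44298 + 16650 = 60948 BTU/hr

60948 BTU/hr


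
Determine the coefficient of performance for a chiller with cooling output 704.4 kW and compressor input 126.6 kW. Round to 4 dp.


COP = 704.4 / 126.6 = 5.5640

5.5640


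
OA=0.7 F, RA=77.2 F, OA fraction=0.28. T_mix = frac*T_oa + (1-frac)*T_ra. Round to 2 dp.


T_mix = 0.28*0.7 + 0.72*77.2 = 55.78 F

55.78 F


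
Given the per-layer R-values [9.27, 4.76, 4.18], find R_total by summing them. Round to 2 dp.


R_total = 9.27 + 4.76 + 4.18 = 18.21

18.21


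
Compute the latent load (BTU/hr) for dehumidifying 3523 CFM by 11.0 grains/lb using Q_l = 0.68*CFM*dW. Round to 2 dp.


Q = 0.68 * 3523 * 11.0 = 26352.04 BTU/hr

26352.04 BTU/hr


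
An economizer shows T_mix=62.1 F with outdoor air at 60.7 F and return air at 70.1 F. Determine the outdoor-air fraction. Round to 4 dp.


frac = (62.1 - 70.1) / (60.7 - 70.1) = 0.8511

0.8511


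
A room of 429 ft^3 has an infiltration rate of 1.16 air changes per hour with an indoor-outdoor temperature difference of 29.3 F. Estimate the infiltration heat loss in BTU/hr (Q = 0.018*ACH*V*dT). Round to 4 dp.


Q = 0.018 * 1.16 * 429 * 29.3 = 262.4553 BTU/hr

262.4553 BTU/hr


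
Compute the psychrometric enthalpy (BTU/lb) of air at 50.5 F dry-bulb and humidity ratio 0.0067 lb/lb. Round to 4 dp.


h = 0.24*50.5 + 0.0067*(1061+0.444*50.5) = 19.3789 BTU/lb

19.3789 BTU/lb


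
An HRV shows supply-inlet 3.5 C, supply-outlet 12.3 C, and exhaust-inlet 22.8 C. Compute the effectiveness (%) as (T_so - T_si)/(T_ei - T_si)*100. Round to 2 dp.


eff = (12.3-3.5)/(22.8-3.5)*100 = 45.60 %

45.60 %


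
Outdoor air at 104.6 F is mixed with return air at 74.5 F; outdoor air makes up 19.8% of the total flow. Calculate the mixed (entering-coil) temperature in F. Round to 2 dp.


T_mix = 74.5 + (19.8/100)*(104.6-74.5) = 80.46 F

80.46 F


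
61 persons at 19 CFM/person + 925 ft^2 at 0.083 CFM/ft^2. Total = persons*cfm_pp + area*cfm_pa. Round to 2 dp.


Total = 61*19 + 925*0.083 = 1235.78 CFM

1235.78 CFM


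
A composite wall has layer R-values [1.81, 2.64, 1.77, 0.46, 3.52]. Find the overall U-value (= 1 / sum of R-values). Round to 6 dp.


R_total = 1.81 + 2.64 + 1.77 + 0.46 + 3.52 = 10.20
U = 1/10.20 = 0.098039

0.098039


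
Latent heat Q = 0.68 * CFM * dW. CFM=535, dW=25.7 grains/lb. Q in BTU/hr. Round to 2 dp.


Q = 0.68 * 535 * 25.7 = 9349.66 BTU/hr

9349.66 BTU/hr


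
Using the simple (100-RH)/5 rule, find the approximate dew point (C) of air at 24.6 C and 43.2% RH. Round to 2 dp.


Td = 24.6 - (100-43.2)/5 = 13.24 C

13.24 C


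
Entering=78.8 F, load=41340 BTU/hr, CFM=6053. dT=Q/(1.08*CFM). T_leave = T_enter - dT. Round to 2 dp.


dT = 41340/(1.08*6053) = 6.3238
T_leave = 78.8 - 6.3238 = 72.48 F

72.48 F


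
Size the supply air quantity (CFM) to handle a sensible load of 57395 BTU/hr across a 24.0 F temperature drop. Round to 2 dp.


CFM = 57395 / (1.08 * 24.0) = 2214.31

2214.31 CFM


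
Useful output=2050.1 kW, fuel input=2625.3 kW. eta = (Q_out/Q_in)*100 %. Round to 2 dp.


eta = (2050.1/2625.3)*100 = 78.09 %

78.09 %


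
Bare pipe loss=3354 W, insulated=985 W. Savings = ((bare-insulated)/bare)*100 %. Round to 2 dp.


Savings = ((3354-985)/3354)*100 = 70.63 %

70.63 %


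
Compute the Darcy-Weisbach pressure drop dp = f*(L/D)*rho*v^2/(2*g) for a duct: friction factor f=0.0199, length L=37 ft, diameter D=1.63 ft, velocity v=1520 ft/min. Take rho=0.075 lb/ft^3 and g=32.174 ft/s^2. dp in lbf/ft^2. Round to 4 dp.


v_fps = 1520/60 = 25.3333 ft/s
dp = 0.0199*(37/1.63)*0.075*25.3333^2/(2*32.174) = 0.3379 lbf/ft^2

0.3379 lbf/ft^2


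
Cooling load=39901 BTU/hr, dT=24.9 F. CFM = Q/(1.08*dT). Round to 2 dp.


CFM = 39901 / (1.08 * 24.9) = 1483.75

1483.75 CFM


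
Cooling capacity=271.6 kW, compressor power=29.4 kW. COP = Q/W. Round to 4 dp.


COP = 271.6 / 29.4 = 9.2381

9.2381


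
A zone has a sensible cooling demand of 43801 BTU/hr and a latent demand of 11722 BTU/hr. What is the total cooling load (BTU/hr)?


Qt = 43801 + 11722 = 55523 BTU/hr

55523 BTU/hr


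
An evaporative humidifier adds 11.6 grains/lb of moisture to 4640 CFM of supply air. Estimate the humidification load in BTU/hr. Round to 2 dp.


Q = 0.68 * 4640 * 11.6 = 36600.32 BTU/hr

36600.32 BTU/hr


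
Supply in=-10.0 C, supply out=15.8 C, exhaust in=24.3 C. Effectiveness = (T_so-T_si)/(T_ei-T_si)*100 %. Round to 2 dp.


eff = (15.8-(-10.0))/(24.3-(-10.0))*100 = 75.22 %

75.22 %


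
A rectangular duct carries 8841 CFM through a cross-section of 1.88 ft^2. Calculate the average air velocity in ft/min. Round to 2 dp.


V = 8841 / 1.88 = 4702.66 ft/min

4702.66 ft/min


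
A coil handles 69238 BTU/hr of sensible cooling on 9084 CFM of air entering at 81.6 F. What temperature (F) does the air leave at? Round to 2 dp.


dT = 69238/(1.08*9084) = 7.0574
T_leave = 81.6 - 7.0574 = 74.54 F

74.54 F


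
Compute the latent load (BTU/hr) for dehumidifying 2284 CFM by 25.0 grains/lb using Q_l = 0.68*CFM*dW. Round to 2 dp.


Q = 0.68 * 2284 * 25.0 = 38828.00 BTU/hr

38828.00 BTU/hr


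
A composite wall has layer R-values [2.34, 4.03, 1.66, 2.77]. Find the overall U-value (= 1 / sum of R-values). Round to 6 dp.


R_total = 2.34 + 4.03 + 1.66 + 2.77 = 10.80
U = 1/10.80 = 0.092593

0.092593


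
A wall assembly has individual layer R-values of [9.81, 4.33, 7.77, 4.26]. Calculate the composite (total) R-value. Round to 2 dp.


R_total = 9.81 + 4.33 + 7.77 + 4.26 = 26.17

26.17


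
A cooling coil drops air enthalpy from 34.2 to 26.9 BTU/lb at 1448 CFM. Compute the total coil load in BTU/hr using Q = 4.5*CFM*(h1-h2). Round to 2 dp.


Q = 4.5 * 1448 * (34.2 - 26.9) = 47566.80 BTU/hr

47566.80 BTU/hr


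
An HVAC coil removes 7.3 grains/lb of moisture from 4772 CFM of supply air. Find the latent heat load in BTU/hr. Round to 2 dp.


Q = 0.68 * 4772 * 7.3 = 23688.21 BTU/hr

23688.21 BTU/hr


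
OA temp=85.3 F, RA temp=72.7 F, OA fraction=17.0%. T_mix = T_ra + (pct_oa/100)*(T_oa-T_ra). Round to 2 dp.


T_mix = 72.7 + (17.0/100)*(85.3-72.7) = 74.84 F

74.84 F


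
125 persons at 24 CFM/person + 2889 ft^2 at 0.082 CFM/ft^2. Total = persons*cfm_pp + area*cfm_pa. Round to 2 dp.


Total = 125*24 + 2889*0.082 = 3236.90 CFM

3236.90 CFM


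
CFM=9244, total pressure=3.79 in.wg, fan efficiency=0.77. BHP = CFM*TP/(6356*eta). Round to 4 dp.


BHP = 9244 * 3.79 / (6356 * 0.77) = 7.1585 hp

7.1585 hp


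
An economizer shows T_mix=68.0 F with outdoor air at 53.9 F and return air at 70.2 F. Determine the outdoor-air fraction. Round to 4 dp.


frac = (68.0 - 70.2) / (53.9 - 70.2) = 0.1350

0.1350


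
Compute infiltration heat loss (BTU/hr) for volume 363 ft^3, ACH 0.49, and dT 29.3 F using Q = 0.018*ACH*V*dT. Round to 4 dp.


Q = 0.018 * 0.49 * 363 * 29.3 = 93.8086 BTU/hr

93.8086 BTU/hr


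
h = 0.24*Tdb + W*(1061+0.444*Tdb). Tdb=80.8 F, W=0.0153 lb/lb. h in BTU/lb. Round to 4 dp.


h = 0.24*80.8 + 0.0153*(1061+0.444*80.8) = 36.1742 BTU/lb

36.1742 BTU/lb


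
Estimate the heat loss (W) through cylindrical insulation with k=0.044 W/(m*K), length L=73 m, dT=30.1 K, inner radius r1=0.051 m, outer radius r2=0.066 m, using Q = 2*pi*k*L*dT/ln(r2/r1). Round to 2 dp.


Q = 2*pi*0.044*73*30.1/ln(0.066/0.051) = 2356.08 W

2356.08 W


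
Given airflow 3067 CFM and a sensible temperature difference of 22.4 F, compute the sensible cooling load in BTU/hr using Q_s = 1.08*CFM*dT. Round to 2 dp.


Q = 1.08 * 3067 * 22.4 = 74196.86 BTU/hr

74196.86 BTU/hr


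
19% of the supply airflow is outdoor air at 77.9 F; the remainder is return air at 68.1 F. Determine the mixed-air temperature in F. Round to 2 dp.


T_mix = 0.19*77.9 + 0.81*68.1 = 69.96 F

69.96 F


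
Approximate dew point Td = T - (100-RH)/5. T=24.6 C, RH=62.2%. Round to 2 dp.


Td = 24.6 - (100-62.2)/5 = 17.04 C

17.04 C


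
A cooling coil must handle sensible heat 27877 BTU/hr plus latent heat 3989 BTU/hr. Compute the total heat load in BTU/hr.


Qt = 27877 + 3989 = 31866 BTU/hr

31866 BTU/hr


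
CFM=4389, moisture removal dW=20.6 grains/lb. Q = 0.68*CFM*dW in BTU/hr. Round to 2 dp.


Q = 0.68 * 4389 * 20.6 = 61481.11 BTU/hr

61481.11 BTU/hr
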